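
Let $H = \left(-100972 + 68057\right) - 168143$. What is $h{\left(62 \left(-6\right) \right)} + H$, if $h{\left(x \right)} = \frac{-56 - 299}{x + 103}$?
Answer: $- \frac{54084247}{269} \approx -2.0106 \cdot 10^{5}$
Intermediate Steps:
$H = -201058$ ($H = -32915 - 168143 = -201058$)
$h{\left(x \right)} = - \frac{355}{103 + x}$
$h{\left(62 \left(-6\right) \right)} + H = - \frac{355}{103 + 62 \left(-6\right)} - 201058 = - \frac{355}{103 - 372} - 201058 = - \frac{355}{-269} - 201058 = \left(-355\right) \left(- \frac{1}{269}\right) - 201058 = \frac{355}{269} - 201058 = - \frac{54084247}{269}$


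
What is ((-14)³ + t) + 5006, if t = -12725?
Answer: -10463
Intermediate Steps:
((-14)³ + t) + 5006 = ((-14)³ - 12725) + 5006 = (-2744 - 12725) + 5006 = -15469 + 5006 = -10463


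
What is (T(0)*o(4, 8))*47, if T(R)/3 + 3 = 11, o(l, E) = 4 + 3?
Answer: 7896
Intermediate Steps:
o(l, E) = 7
T(R) = 24 (T(R) = -9 + 3*11 = -9 + 33 = 24)
(T(0)*o(4, 8))*47 = (24*7)*47 = 168*47 = 7896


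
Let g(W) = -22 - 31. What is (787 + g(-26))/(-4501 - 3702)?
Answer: -734/8203 ≈ -0.089479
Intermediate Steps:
g(W) = -53
(787 + g(-26))/(-4501 - 3702) = (787 - 53)/(-4501 - 3702) = 734/(-8203) = 734*(-1/8203) = -734/8203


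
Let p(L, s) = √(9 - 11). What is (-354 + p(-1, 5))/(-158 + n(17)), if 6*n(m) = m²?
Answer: 2124/659 - 6*I*√2/659 ≈ 3.2231 - 0.012876*I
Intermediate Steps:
n(m) = m²/6
p(L, s) = I*√2 (p(L, s) = √(-2) = I*√2)
(-354 + p(-1, 5))/(-158 + n(17)) = (-354 + I*√2)/(-158 + (⅙)*17²) = (-354 + I*√2)/(-158 + (⅙)*289) = (-354 + I*√2)/(-158 + 289/6) = (-354 + I*√2)/(-659/6) = (-354 + I*√2)*(-6/659) = 2124/659 - 6*I*√2/659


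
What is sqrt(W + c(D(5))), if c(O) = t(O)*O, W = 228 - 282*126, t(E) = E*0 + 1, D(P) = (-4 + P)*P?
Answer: I*sqrt(35299) ≈ 187.88*I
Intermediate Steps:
D(P) = P*(-4 + P)
t(E) = 1 (t(E) = 0 + 1 = 1)
W = -35304 (W = 228 - 35532 = -35304)
c(O) = O (c(O) = 1*O = O)
sqrt(W + c(D(5))) = sqrt(-35304 + 5*(-4 + 5)) = sqrt(-35304 + 5*1) = sqrt(-35304 + 5) = sqrt(-35299) = I*sqrt(35299)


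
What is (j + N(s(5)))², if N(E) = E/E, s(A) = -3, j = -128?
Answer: 16129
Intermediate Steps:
N(E) = 1
(j + N(s(5)))² = (-128 + 1)² = (-127)² = 16129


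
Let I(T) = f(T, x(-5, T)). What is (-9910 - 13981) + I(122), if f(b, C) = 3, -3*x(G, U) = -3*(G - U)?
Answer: -23888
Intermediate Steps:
x(G, U) = G - U (x(G, U) = -(-1)*(G - U) = -(-3*G + 3*U)/3 = G - U)
I(T) = 3
(-9910 - 13981) + I(122) = (-9910 - 13981) + 3 = -23891 + 3 = -23888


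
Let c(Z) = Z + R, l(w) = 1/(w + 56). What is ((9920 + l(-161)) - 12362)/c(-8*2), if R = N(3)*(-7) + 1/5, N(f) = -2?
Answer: 256411/189 ≈ 1356.7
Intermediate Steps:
l(w) = 1/(56 + w)
R = 71/5 (R = -2*(-7) + 1/5 = 14 + 1/5 = 71/5 ≈ 14.200)
c(Z) = 71/5 + Z (c(Z) = Z + 71/5 = 71/5 + Z)
((9920 + l(-161)) - 12362)/c(-8*2) = ((9920 + 1/(56 - 161)) - 12362)/(71/5 - 8*2) = ((9920 + 1/(-105)) - 12362)/(71/5 - 16) = ((9920 - 1/105) - 12362)/(-9/5) = (1041599/105 - 12362)*(-5/9) = -256411/105*(-5/9) = 256411/189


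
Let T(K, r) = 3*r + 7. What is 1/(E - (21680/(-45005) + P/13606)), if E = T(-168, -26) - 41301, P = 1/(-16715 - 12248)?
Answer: -3547029272578/146745986375061807 ≈ -2.4171e-5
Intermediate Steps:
P = -1/28963 (P = 1/(-28963) = -1/28963 ≈ -3.4527e-5)
T(K, r) = 7 + 3*r
E = -41372 (E = (7 + 3*(-26)) - 41301 = (7 - 78) - 41301 = -71 - 41301 = -41372)
1/(E - (21680/(-45005) + P/13606)) = 1/(-41372 - (21680/(-45005) - 1/28963/13606)) = 1/(-41372 - (21680*(-1/45005) - 1/28963*1/13606)) = 1/(-41372 - (-4336/9001 - 1/394070578)) = 1/(-41372 - 1*(-1708690035209/3547029272578)) = 1/(-41372 + 1708690035209/3547029272578) = 1/(-146745986375061807/3547029272578) = -3547029272578/146745986375061807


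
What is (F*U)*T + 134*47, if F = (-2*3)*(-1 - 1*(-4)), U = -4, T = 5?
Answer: 6658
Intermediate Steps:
F = -18 (F = -6*(-1 + 4) = -6*3 = -18)
(F*U)*T + 134*47 = -18*(-4)*5 + 134*47 = 72*5 + 6298 = 360 + 6298 = 6658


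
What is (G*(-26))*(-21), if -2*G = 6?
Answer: -1638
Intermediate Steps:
G = -3 (G = -½*6 = -3)
(G*(-26))*(-21) = -3*(-26)*(-21) = 78*(-21) = -1638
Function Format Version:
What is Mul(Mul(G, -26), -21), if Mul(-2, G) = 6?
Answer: -1638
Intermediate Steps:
G = -3 (G = Mul(Rational(-1, 2), 6) = -3)
Mul(Mul(G, -26), -21) = Mul(Mul(-3, -26), -21) = Mul(78, -21) = -1638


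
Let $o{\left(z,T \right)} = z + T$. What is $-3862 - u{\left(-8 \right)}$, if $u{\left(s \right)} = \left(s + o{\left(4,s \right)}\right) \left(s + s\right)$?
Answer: $-4054$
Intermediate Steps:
$o{\left(z,T \right)} = T + z$
$u{\left(s \right)} = 2 s \left(4 + 2 s\right)$ ($u{\left(s \right)} = \left(s + \left(s + 4\right)\right) \left(s + s\right) = \left(s + \left(4 + s\right)\right) 2 s = \left(4 + 2 s\right) 2 s = 2 s \left(4 + 2 s\right)$)
$-3862 - u{\left(-8 \right)} = -3862 - 4 \left(-8\right) \left(2 - 8\right) = -3862 - 4 \left(-8\right) \left(-6\right) = -3862 - 192 = -4054$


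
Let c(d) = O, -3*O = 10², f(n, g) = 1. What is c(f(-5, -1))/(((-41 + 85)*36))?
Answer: -25/1188 ≈ -0.021044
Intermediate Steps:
O = -100/3 (O = -⅓*10² = -⅓*100 = -100/3 ≈ -33.333)
c(d) = -100/3
c(f(-5, -1))/(((-41 + 85)*36)) = -100*1/(36*(-41 + 85))/3 = -100/(3*(44*36)) = -100/3/1584 = -100/3*1/1584 = -25/1188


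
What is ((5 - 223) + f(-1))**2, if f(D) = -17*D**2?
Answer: 55225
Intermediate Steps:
((5 - 223) + f(-1))**2 = ((5 - 223) - 17*(-1)**2)**2 = (-218 - 17*1)**2 = (-218 - 17)**2 = (-235)**2 = 55225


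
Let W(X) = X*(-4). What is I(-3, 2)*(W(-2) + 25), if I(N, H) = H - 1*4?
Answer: -66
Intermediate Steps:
I(N, H) = -4 + H (I(N, H) = H - 4 = -4 + H)
W(X) = -4*X
I(-3, 2)*(W(-2) + 25) = (-4 + 2)*(-4*(-2) + 25) = -2*(8 + 25) = -2*33 = -66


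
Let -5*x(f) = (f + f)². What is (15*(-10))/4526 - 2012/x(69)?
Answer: 5334370/10774143 ≈ 0.49511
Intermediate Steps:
x(f) = -4*f²/5 (x(f) = -(f + f)²/5 = -4*f²/5)
(15*(-10))/4526 - 2012/x(69) = (15*(-10))/4526 - 2012/((-⅘*69²)) = -150*1/4526 - 2012/((-⅘*4761)) = -75/2263 - 2012/(-19044/5) = -75/2263 - 2012*(-5/19044) = -75/2263 + 2515/4761 = 5334370/10774143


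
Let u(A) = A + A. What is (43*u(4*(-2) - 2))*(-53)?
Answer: 45580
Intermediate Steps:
u(A) = 2*A
(43*u(4*(-2) - 2))*(-53) = (43*(2*(4*(-2) - 2)))*(-53) = (43*(2*(-8 - 2)))*(-53) = (43*(2*(-10)))*(-53) = (43*(-20))*(-53) = -860*(-53) = 45580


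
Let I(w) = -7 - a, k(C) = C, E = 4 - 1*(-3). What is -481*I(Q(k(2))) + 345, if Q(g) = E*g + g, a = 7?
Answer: 7079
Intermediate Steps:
E = 7 (E = 4 + 3 = 7)
Q(g) = 8*g (Q(g) = 7*g + g = 8*g)
I(w) = -14 (I(w) = -7 - 1*7 = -7 - 7 = -14)
-481*I(Q(k(2))) + 345 = -481*(-14) + 345 = 6734 + 345 = 7079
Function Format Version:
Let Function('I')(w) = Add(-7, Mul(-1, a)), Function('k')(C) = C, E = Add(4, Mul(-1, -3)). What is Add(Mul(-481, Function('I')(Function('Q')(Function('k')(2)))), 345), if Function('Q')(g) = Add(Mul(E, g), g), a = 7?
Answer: 7079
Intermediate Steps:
E = 7 (E = Add(4, 3) = 7)
Function('Q')(g) = Mul(8, g) (Function('Q')(g) = Add(Mul(7, g), g) = Mul(8, g))
Function('I')(w) = -14 (Function('I')(w) = Add(-7, Mul(-1, 7)) = Add(-7, -7) = -14)
Add(Mul(-481, Function('I')(Function('Q')(Function('k')(2)))), 345) = Add(Mul(-481, -14), 345) = Add(6734, 345) = 7079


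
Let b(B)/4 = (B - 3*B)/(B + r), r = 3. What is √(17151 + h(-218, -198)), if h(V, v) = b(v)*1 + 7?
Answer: √72458230/65 ≈ 130.96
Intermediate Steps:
b(B) = -8*B/(3 + B) (b(B) = 4*((B - 3*B)/(B + 3)) = 4*((-2*B)/(3 + B)) = 4*(-2*B/(3 + B)) = -8*B/(3 + B))
h(V, v) = 7 - 8*v/(3 + v) (h(V, v) = -8*v/(3 + v)*1 + 7 = -8*v/(3 + v) + 7 = 7 - 8*v/(3 + v))
√(17151 + h(-218, -198)) = √(17151 + (21 - 1*(-198))/(3 - 198)) = √(17151 + (21 + 198)/(-195)) = √(17151 - 1/195*219) = √(17151 - 73/65) = √(1114742/65) = √72458230/65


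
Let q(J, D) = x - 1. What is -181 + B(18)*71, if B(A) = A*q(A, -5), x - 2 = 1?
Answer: 2375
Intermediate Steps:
x = 3 (x = 2 + 1 = 3)
q(J, D) = 2 (q(J, D) = 3 - 1 = 2)
B(A) = 2*A (B(A) = A*2 = 2*A)
-181 + B(18)*71 = -181 + (2*18)*71 = -181 + 36*71 = -181 + 2556 = 2375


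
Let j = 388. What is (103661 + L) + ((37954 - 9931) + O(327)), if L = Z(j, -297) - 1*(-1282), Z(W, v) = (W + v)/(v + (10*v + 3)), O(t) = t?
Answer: 435068261/3264 ≈ 1.3329e+5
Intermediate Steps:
Z(W, v) = (W + v)/(3 + 11*v) (Z(W, v) = (W + v)/(v + (3 + 10*v)) = (W + v)/(3 + 11*v))
L = 4184357/3264 (L = (388 - 297)/(3 + 11*(-297)) - 1*(-1282) = 91/(3 - 3267) + 1282 = 91/(-3264) + 1282 = -1/3264*91 + 1282 = -91/3264 + 1282 = 4184357/3264 ≈ 1282.0)
(103661 + L) + ((37954 - 9931) + O(327)) = (103661 + 4184357/3264) + ((37954 - 9931) + 327) = 342533861/3264 + (28023 + 327) = 342533861/3264 + 28350 = 435068261/3264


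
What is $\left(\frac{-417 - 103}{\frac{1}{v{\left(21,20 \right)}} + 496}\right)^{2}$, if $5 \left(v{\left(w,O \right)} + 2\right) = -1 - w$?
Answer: $\frac{276889600}{251761689} \approx 1.0998$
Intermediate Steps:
$v{\left(w,O \right)} = - \frac{11}{5} - \frac{w}{5}$ ($v{\left(w,O \right)} = -2 + \frac{-1 - w}{5} = -2 - \left(\frac{1}{5} + \frac{w}{5}\right) = - \frac{11}{5} - \frac{w}{5}$)
$\left(\frac{-417 - 103}{\frac{1}{v{\left(21,20 \right)}} + 496}\right)^{2} = \left(\frac{-417 - 103}{\frac{1}{- \frac{11}{5} - \frac{21}{5}} + 496}\right)^{2} = \left(- \frac{520}{\frac{1}{- \frac{11}{5} - \frac{21}{5}} + 496}\right)^{2} = \left(- \frac{520}{\frac{1}{- \frac{32}{5}} + 496}\right)^{2} = \left(- \frac{520}{- \frac{5}{32} + 496}\right)^{2} = \left(- \frac{520}{\frac{15867}{32}}\right)^{2} = \left(\left(-520\right) \frac{32}{15867}\right)^{2} = \left(- \frac{16640}{15867}\right)^{2} = \frac{276889600}{251761689}$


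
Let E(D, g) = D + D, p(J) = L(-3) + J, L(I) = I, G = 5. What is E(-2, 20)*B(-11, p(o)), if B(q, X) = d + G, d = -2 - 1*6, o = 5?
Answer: 12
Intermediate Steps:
d = -8 (d = -2 - 6 = -8)
p(J) = -3 + J
E(D, g) = 2*D
B(q, X) = -3 (B(q, X) = -8 + 5 = -3)
E(-2, 20)*B(-11, p(o)) = (2*(-2))*(-3) = -4*(-3) = 12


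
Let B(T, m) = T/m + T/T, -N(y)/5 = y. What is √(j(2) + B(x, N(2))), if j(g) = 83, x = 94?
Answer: √1865/5 ≈ 8.6371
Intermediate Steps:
N(y) = -5*y
B(T, m) = 1 + T/m (B(T, m) = T/m + 1 = 1 + T/m)
√(j(2) + B(x, N(2))) = √(83 + (94 - 5*2)/((-5*2))) = √(83 + (94 - 10)/(-10)) = √(83 - ⅒*84) = √(83 - 42/5) = √(373/5) = √1865/5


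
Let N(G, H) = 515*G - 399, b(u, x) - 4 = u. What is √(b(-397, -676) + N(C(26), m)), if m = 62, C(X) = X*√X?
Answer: √(-792 + 13390*√26) ≈ 259.78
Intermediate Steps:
b(u, x) = 4 + u
C(X) = X^(3/2)
N(G, H) = -399 + 515*G
√(b(-397, -676) + N(C(26), m)) = √((4 - 397) + (-399 + 515*26^(3/2))) = √(-393 + (-399 + 515*(26*√26))) = √(-393 + (-399 + 13390*√26)) = √(-792 + 13390*√26)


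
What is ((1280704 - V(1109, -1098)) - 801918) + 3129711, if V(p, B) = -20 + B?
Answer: 3609615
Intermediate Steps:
((1280704 - V(1109, -1098)) - 801918) + 3129711 = ((1280704 - (-20 - 1098)) - 801918) + 3129711 = ((1280704 - 1*(-1118)) - 801918) + 3129711 = ((1280704 + 1118) - 801918) + 3129711 = (1281822 - 801918) + 3129711 = 479904 + 3129711 = 3609615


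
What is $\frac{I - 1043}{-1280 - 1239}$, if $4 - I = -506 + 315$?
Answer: $\frac{848}{2519} \approx 0.33664$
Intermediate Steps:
$I = 195$ ($I = 4 - \left(-506 + 315\right) = 4 - -191 = 4 + 191 = 195$)
$\frac{I - 1043}{-1280 - 1239} = \frac{195 - 1043}{-1280 - 1239} = - \frac{848}{-1280 - 1239} = - \frac{848}{-2519} = \left(-848\right) \left(- \frac{1}{2519}\right) = \frac{848}{2519}$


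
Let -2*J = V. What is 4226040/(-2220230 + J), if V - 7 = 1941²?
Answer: -301860/293141 ≈ -1.0297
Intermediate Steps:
V = 3767488 (V = 7 + 1941² = 7 + 3767481 = 3767488)
J = -1883744 (J = -½*3767488 = -1883744)
4226040/(-2220230 + J) = 4226040/(-2220230 - 1883744) = 4226040/(-4103974) = 4226040*(-1/4103974) = -301860/293141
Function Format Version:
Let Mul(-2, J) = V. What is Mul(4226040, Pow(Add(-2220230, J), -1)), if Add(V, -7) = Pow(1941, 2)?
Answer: Rational(-301860, 293141) ≈ -1.0297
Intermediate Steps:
V = 3767488 (V = Add(7, Pow(1941, 2)) = Add(7, 3767481) = 3767488)
J = -1883744 (J = Mul(Rational(-1, 2), 3767488) = -1883744)
Mul(4226040, Pow(Add(-2220230, J), -1)) = Mul(4226040, Pow(Add(-2220230, -1883744), -1)) = Mul(4226040, Pow(-4103974, -1)) = Mul(4226040, Rational(-1, 4103974)) = Rational(-301860, 293141)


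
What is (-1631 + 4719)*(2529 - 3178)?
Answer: -2004112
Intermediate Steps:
(-1631 + 4719)*(2529 - 3178) = 3088*(-649) = -2004112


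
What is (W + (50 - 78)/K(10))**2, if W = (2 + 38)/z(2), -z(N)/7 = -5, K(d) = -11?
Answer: 80656/5929 ≈ 13.604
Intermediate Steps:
z(N) = 35 (z(N) = -7*(-5) = 35)
W = 8/7 (W = (2 + 38)/35 = 40*(1/35) = 8/7 ≈ 1.1429)
(W + (50 - 78)/K(10))**2 = (8/7 + (50 - 78)/(-11))**2 = (8/7 - 28*(-1/11))**2 = (8/7 + 28/11)**2 = (284/77)**2 = 80656/5929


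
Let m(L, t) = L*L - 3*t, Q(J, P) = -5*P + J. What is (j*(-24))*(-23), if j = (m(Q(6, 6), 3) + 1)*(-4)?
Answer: -1254144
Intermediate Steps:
Q(J, P) = J - 5*P
m(L, t) = L² - 3*t
j = -2272 (j = (((6 - 5*6)² - 3*3) + 1)*(-4) = (((6 - 30)² - 9) + 1)*(-4) = (((-24)² - 9) + 1)*(-4) = ((576 - 9) + 1)*(-4) = (567 + 1)*(-4) = 568*(-4) = -2272)
(j*(-24))*(-23) = -2272*(-24)*(-23) = 54528*(-23) = -1254144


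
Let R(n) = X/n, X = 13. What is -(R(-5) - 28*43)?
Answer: 6033/5 ≈ 1206.6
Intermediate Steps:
R(n) = 13/n
-(R(-5) - 28*43) = -(13/(-5) - 28*43) = -(13*(-⅕) - 1204) = -(-13/5 - 1204) = -1*(-6033/5) = 6033/5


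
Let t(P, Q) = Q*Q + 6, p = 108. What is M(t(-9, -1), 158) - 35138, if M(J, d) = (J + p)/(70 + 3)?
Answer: -2564959/73 ≈ -35136.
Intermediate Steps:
t(P, Q) = 6 + Q**2 (t(P, Q) = Q**2 + 6 = 6 + Q**2)
M(J, d) = 108/73 + J/73 (M(J, d) = (J + 108)/(70 + 3) = (108 + J)/73 = (108 + J)*(1/73) = 108/73 + J/73)
M(t(-9, -1), 158) - 35138 = (108/73 + (6 + (-1)**2)/73) - 35138 = (108/73 + (6 + 1)/73) - 35138 = (108/73 + (1/73)*7) - 35138 = (108/73 + 7/73) - 35138 = 115/73 - 35138 = -2564959/73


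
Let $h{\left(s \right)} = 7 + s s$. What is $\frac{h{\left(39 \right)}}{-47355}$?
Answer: $- \frac{1528}{47355} \approx -0.032267$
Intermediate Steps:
$h{\left(s \right)} = 7 + s^{2}$
$\frac{h{\left(39 \right)}}{-47355} = \frac{7 + 39^{2}}{-47355} = \left(7 + 1521\right) \left(- \frac{1}{47355}\right) = 1528 \left(- \frac{1}{47355}\right) = - \frac{1528}{47355}$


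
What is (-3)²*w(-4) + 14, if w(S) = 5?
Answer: 59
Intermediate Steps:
(-3)²*w(-4) + 14 = (-3)²*5 + 14 = 9*5 + 14 = 45 + 14 = 59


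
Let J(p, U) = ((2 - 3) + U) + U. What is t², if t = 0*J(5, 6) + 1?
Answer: 1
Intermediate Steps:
J(p, U) = -1 + 2*U (J(p, U) = (-1 + U) + U = -1 + 2*U)
t = 1 (t = 0*(-1 + 2*6) + 1 = 0*(-1 + 12) + 1 = 0*11 + 1 = 0 + 1 = 1)
t² = 1² = 1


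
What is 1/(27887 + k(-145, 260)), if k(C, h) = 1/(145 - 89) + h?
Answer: 56/1576233 ≈ 3.5528e-5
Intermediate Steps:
k(C, h) = 1/56 + h
1/(27887 + k(-145, 260)) = 1/(27887 + (1/56 + 260)) = 1/(27887 + 14561/56) = 1/(1576233/56) = 56/1576233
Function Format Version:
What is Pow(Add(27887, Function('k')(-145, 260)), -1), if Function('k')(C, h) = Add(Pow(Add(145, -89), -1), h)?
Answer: Rational(56, 1576233) ≈ 3.5528e-5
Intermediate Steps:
Function('k')(C, h) = Add(Rational(1, 56), h) (Function('k')(C, h) = Add(Pow(56, -1), h) = Add(Rational(1, 56), h))
Pow(Add(27887, Function('k')(-145, 260)), -1) = Pow(Add(27887, Add(Rational(1, 56), 260)), -1) = Pow(Add(27887, Rational(14561, 56)), -1) = Pow(Rational(1576233, 56), -1) = Rational(56, 1576233)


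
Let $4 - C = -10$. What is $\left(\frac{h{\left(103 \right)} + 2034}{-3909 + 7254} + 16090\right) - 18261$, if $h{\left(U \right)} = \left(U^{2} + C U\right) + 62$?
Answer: $- \frac{7247848}{3345} \approx -2166.8$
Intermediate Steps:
$C = 14$ ($C = 4 - -10 = 4 + 10 = 14$)
$h{\left(U \right)} = 62 + U^{2} + 14 U$ ($h{\left(U \right)} = \left(U^{2} + 14 U\right) + 62 = 62 + U^{2} + 14 U$)
$\left(\frac{h{\left(103 \right)} + 2034}{-3909 + 7254} + 16090\right) - 18261 = \left(\frac{\left(62 + 103^{2} + 14 \cdot 103\right) + 2034}{-3909 + 7254} + 16090\right) - 18261 = \left(\frac{\left(62 + 10609 + 1442\right) + 2034}{3345} + 16090\right) - 18261 = \left(\left(12113 + 2034\right) \frac{1}{3345} + 16090\right) - 18261 = \left(14147 \cdot \frac{1}{3345} + 16090\right) - 18261 = \left(\frac{14147}{3345} + 16090\right) - 18261 = \frac{53835197}{3345} - 18261 = - \frac{7247848}{3345}$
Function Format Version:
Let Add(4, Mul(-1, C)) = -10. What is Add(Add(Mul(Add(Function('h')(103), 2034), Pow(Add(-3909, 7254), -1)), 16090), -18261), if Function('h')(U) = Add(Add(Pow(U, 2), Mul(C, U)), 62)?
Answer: Rational(-7247848, 3345) ≈ -2166.8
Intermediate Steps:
C = 14 (C = Add(4, Mul(-1, -10)) = Add(4, 10) = 14)
Function('h')(U) = Add(62, Pow(U, 2), Mul(14, U)) (Function('h')(U) = Add(Add(Pow(U, 2), Mul(14, U)), 62) = Add(62, Pow(U, 2), Mul(14, U)))
Add(Add(Mul(Add(Function('h')(103), 2034), Pow(Add(-3909, 7254), -1)), 16090), -18261) = Add(Add(Mul(Add(Add(62, Pow(103, 2), Mul(14, 103)), 2034), Pow(Add(-3909, 7254), -1)), 16090), -18261) = Add(Add(Mul(Add(Add(62, 10609, 1442), 2034), Pow(3345, -1)), 16090), -18261) = Add(Add(Mul(Add(12113, 2034), Rational(1, 3345)), 16090), -18261) = Add(Add(Mul(14147, Rational(1, 3345)), 16090), -18261) = Add(Add(Rational(14147, 3345), 16090), -18261) = Add(Rational(53835197, 3345), -18261) = Rational(-7247848, 3345)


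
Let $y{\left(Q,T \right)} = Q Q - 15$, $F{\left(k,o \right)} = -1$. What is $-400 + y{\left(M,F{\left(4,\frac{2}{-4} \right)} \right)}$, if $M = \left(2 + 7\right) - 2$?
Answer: $-366$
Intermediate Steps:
$M = 7$ ($M = 9 - 2 = 7$)
$y{\left(Q,T \right)} = -15 + Q^{2}$ ($y{\left(Q,T \right)} = Q^{2} - 15 = -15 + Q^{2}$)
$-400 + y{\left(M,F{\left(4,\frac{2}{-4} \right)} \right)} = -400 - \left(15 - 7^{2}\right) = -400 + \left(-15 + 49\right) = -400 + 34 = -366$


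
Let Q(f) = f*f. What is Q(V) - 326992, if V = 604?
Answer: 37824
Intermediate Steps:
Q(f) = f²
Q(V) - 326992 = 604² - 326992 = 364816 - 326992 = 37824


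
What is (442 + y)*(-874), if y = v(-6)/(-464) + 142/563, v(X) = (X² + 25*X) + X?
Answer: -6314540313/16327 ≈ -3.8675e+5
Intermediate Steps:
v(X) = X² + 26*X
y = 16681/32654 (y = -6*(26 - 6)/(-464) + 142/563 = -6*20*(-1/464) + 142*(1/563) = -120*(-1/464) + 142/563 = 15/58 + 142/563 = 16681/32654 ≈ 0.51084)
(442 + y)*(-874) = (442 + 16681/32654)*(-874) = (14449749/32654)*(-874) = -6314540313/16327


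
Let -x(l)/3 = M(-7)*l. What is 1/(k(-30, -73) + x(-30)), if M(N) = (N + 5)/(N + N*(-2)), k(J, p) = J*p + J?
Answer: 7/14940 ≈ 0.00046854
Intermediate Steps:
k(J, p) = J + J*p
M(N) = -(5 + N)/N (M(N) = (5 + N)/(N - 2*N) = (5 + N)/((-N)) = (5 + N)*(-1/N) = -(5 + N)/N)
x(l) = 6*l/7 (x(l) = -3*(-5 - 1*(-7))/(-7)*l = -3*(-(-5 + 7)/7)*l = -3*(-⅐*2)*l = -(-6)*l/7 = 6*l/7)
1/(k(-30, -73) + x(-30)) = 1/(-30*(1 - 73) + (6/7)*(-30)) = 1/(-30*(-72) - 180/7) = 1/(2160 - 180/7) = 1/(14940/7) = 7/14940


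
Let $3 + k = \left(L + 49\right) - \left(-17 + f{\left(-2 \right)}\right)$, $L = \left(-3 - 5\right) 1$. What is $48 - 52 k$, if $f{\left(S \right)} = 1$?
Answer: $-2760$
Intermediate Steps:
$L = -8$ ($L = \left(-8\right) 1 = -8$)
$k = 54$ ($k = -3 + \left(\left(-8 + 49\right) + \left(17 - 1\right)\right) = -3 + \left(41 + \left(17 - 1\right)\right) = -3 + \left(41 + 16\right) = -3 + 57 = 54$)
$48 - 52 k = 48 - 2808 = -2760$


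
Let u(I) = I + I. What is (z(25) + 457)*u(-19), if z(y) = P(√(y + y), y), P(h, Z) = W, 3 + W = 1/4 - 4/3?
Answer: -103265/6 ≈ -17211.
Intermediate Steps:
u(I) = 2*I
W = -49/12 (W = -3 + (1/4 - 4/3) = -3 + (1*(¼) - 4*⅓) = -3 + (¼ - 4/3) = -3 - 13/12 = -49/12 ≈ -4.0833)
P(h, Z) = -49/12
z(y) = -49/12
(z(25) + 457)*u(-19) = (-49/12 + 457)*(2*(-19)) = (5435/12)*(-38) = -103265/6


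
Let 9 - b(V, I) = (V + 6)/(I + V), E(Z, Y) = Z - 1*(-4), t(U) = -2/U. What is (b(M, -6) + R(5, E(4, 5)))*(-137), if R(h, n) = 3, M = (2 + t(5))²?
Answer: -85351/43 ≈ -1984.9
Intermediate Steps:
E(Z, Y) = 4 + Z (E(Z, Y) = Z + 4 = 4 + Z)
M = 64/25 (M = (2 - 2/5)² = (2 - 2*⅕)² = (2 - ⅖)² = (8/5)² = 64/25 ≈ 2.5600)
b(V, I) = 9 - (6 + V)/(I + V) (b(V, I) = 9 - (V + 6)/(I + V) = 9 - (6 + V)/(I + V))
(b(M, -6) + R(5, E(4, 5)))*(-137) = ((-6 + 8*(64/25) + 9*(-6))/(-6 + 64/25) + 3)*(-137) = ((-6 + 512/25 - 54)/(-86/25) + 3)*(-137) = (-25/86*(-988/25) + 3)*(-137) = (494/43 + 3)*(-137) = (623/43)*(-137) = -85351/43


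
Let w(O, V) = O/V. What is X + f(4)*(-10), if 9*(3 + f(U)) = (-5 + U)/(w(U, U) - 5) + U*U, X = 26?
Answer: 683/18 ≈ 37.944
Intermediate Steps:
w(O, V) = O/V
f(U) = -103/36 - U/36 + U**2/9 (f(U) = -3 + ((-5 + U)/(U/U - 5) + U*U)/9 = -3 + ((-5 + U)/(1 - 5) + U**2)/9 = -3 + ((-5 + U)/(-4) + U**2)/9 = -3 + ((-5 + U)*(-1/4) + U**2)/9 = -3 + ((5/4 - U/4) + U**2)/9 = -3 + (5/4 + U**2 - U/4)/9 = -3 + (5/36 - U/36 + U**2/9) = -103/36 - U/36 + U**2/9)
X + f(4)*(-10) = 26 + (-103/36 - 1/36*4 + (1/9)*4**2)*(-10) = 26 + (-103/36 - 1/9 + (1/9)*16)*(-10) = 26 + (-103/36 - 1/9 + 16/9)*(-10) = 26 - 43/36*(-10) = 26 + 215/18 = 683/18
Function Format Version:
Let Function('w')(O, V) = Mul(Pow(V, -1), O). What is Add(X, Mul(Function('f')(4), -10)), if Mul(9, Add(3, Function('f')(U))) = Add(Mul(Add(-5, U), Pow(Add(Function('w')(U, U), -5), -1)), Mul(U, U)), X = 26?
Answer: Rational(683, 18) ≈ 37.944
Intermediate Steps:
Function('w')(O, V) = Mul(O, Pow(V, -1))
Function('f')(U) = Add(Rational(-103, 36), Mul(Rational(-1, 36), U), Mul(Rational(1, 9), Pow(U, 2))) (Function('f')(U) = Add(-3, Mul(Rational(1, 9), Add(Mul(Add(-5, U), Pow(Add(Mul(U, Pow(U, -1)), -5), -1)), Mul(U, U)))) = Add(-3, Mul(Rational(1, 9), Add(Mul(Add(-5, U), Pow(Add(1, -5), -1)), Pow(U, 2)))) = Add(-3, Mul(Rational(1, 9), Add(Mul(Add(-5, U), Pow(-4, -1)), Pow(U, 2)))) = Add(-3, Mul(Rational(1, 9), Add(Mul(Add(-5, U), Rational(-1, 4)), Pow(U, 2)))) = Add(-3, Mul(Rational(1, 9), Add(Add(Rational(5, 4), Mul(Rational(-1, 4), U)), Pow(U, 2)))) = Add(-3, Mul(Rational(1, 9), Add(Rational(5, 4), Pow(U, 2), Mul(Rational(-1, 4), U)))) = Add(-3, Add(Rational(5, 36), Mul(Rational(-1, 36), U), Mul(Rational(1, 9), Pow(U, 2)))) = Add(Rational(-103, 36), Mul(Rational(-1, 36), U), Mul(Rational(1, 9), Pow(U, 2))))
Add(X, Mul(Function('f')(4), -10)) = Add(26, Mul(Add(Rational(-103, 36), Mul(Rational(-1, 36), 4), Mul(Rational(1, 9), Pow(4, 2))), -10)) = Add(26, Mul(Add(Rational(-103, 36), Rational(-1, 9), Mul(Rational(1, 9), 16)), -10)) = Add(26, Mul(Add(Rational(-103, 36), Rational(-1, 9), Rational(16, 9)), -10)) = Add(26, Mul(Rational(-43, 36), -10)) = Add(26, Rational(215, 18)) = Rational(683, 18)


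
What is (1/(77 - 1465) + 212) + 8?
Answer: 305359/1388 ≈ 220.00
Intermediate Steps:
(1/(77 - 1465) + 212) + 8 = (1/(-1388) + 212) + 8 = (-1/1388 + 212) + 8 = 294255/1388 + 8 = 305359/1388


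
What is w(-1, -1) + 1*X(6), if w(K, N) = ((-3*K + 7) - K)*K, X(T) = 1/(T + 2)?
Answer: -87/8 ≈ -10.875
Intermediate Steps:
X(T) = 1/(2 + T)
w(K, N) = K*(7 - 4*K) (w(K, N) = ((7 - 3*K) - K)*K = (7 - 4*K)*K = K*(7 - 4*K))
w(-1, -1) + 1*X(6) = -(7 - 4*(-1)) + 1/(2 + 6) = -(7 + 4) + 1/8 = -1*11 + 1*(⅛) = -11 + ⅛ = -87/8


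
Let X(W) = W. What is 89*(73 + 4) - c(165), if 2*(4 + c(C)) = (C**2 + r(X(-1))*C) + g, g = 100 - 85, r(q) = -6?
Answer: -6268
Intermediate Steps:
g = 15
c(C) = 7/2 + C**2/2 - 3*C (c(C) = -4 + ((C**2 - 6*C) + 15)/2 = -4 + (15 + C**2 - 6*C)/2 = -4 + (15/2 + C**2/2 - 3*C) = 7/2 + C**2/2 - 3*C)
89*(73 + 4) - c(165) = 89*(73 + 4) - (7/2 + (1/2)*165**2 - 3*165) = 89*77 - (7/2 + (1/2)*27225 - 495) = 6853 - (7/2 + 27225/2 - 495) = 6853 - 1*13121 = 6853 - 13121 = -6268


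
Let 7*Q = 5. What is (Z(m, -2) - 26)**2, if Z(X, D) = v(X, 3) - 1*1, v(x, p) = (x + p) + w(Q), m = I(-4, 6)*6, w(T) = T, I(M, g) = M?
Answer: 109561/49 ≈ 2235.9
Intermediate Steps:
Q = 5/7 (Q = (1/7)*5 = 5/7 ≈ 0.71429)
m = -24 (m = -4*6 = -24)
v(x, p) = 5/7 + p + x (v(x, p) = (x + p) + 5/7 = (p + x) + 5/7 = 5/7 + p + x)
Z(X, D) = 19/7 + X (Z(X, D) = (5/7 + 3 + X) - 1*1 = (26/7 + X) - 1 = 19/7 + X)
(Z(m, -2) - 26)**2 = ((19/7 - 24) - 26)**2 = (-149/7 - 26)**2 = (-331/7)**2 = 109561/49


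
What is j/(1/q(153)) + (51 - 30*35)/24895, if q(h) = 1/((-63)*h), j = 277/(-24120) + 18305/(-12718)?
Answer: -294280580433179/7361057920605480 ≈ -0.039978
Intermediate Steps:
j = -222519743/153379080 (j = 277*(-1/24120) + 18305*(-1/12718) = -277/24120 - 18305/12718 = -222519743/153379080 ≈ -1.4508)
q(h) = -1/(63*h)
j/(1/q(153)) + (51 - 30*35)/24895 = -222519743*(-1/63/153)/153379080 + (51 - 30*35)/24895 = -222519743*(-1/63*1/153)/153379080 + (51 - 1050)*(1/24895) = -222519743/(153379080*(1/(-1/9639))) - 999*1/24895 = -222519743/153379080/(-9639) - 999/24895 = -222519743/153379080*(-1/9639) - 999/24895 = 222519743/1478420952120 - 999/24895 = -294280580433179/7361057920605480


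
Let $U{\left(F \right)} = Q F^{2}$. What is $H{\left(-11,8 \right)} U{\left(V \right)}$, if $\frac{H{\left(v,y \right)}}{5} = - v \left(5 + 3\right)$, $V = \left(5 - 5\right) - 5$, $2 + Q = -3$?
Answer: $-55000$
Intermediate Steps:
$Q = -5$ ($Q = -2 - 3 = -5$)
$V = -5$ ($V = 0 - 5 = -5$)
$U{\left(F \right)} = - 5 F^{2}$
$H{\left(v,y \right)} = - 40 v$ ($H{\left(v,y \right)} = 5 - v \left(5 + 3\right) = 5 - v 8 = 5 \left(- 8 v\right) = - 40 v$)
$H{\left(-11,8 \right)} U{\left(V \right)} = \left(-40\right) \left(-11\right) \left(- 5 \left(-5\right)^{2}\right) = 440 \left(\left(-5\right) 25\right) = 440 \left(-125\right) = -55000$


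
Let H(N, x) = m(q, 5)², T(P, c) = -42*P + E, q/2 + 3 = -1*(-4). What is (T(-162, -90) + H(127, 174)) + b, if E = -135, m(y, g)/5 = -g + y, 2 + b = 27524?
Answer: 34416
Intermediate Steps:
b = 27522 (b = -2 + 27524 = 27522)
q = 2 (q = -6 + 2*(-1*(-4)) = -6 + 2*4 = -6 + 8 = 2)
m(y, g) = -5*g + 5*y (m(y, g) = 5*(-g + y) = 5*(y - g) = -5*g + 5*y)
T(P, c) = -135 - 42*P (T(P, c) = -42*P - 135 = -135 - 42*P)
H(N, x) = 225 (H(N, x) = (-5*5 + 5*2)² = (-25 + 10)² = (-15)² = 225)
(T(-162, -90) + H(127, 174)) + b = ((-135 - 42*(-162)) + 225) + 27522 = ((-135 + 6804) + 225) + 27522 = (6669 + 225) + 27522 = 6894 + 27522 = 34416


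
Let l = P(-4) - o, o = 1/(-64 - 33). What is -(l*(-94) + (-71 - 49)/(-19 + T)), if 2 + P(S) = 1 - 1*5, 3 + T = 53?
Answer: -1681394/3007 ≈ -559.16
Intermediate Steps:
T = 50 (T = -3 + 53 = 50)
o = -1/97 (o = 1/(-97) = -1/97 ≈ -0.010309)
P(S) = -6 (P(S) = -2 + (1 - 1*5) = -2 + (1 - 5) = -2 - 4 = -6)
l = -581/97 (l = -6 - 1*(-1/97) = -6 + 1/97 = -581/97 ≈ -5.9897)
-(l*(-94) + (-71 - 49)/(-19 + T)) = -(-581/97*(-94) + (-71 - 49)/(-19 + 50)) = -(54614/97 - 120/31) = -1*1681394/3007 = -1681394/3007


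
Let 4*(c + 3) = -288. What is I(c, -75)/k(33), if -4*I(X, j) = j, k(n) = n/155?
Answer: 3875/44 ≈ 88.068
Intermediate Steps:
c = -75 (c = -3 + (¼)*(-288) = -3 - 72 = -75)
k(n) = n/155 (k(n) = n*(1/155) = n/155)
I(X, j) = -j/4
I(c, -75)/k(33) = (-¼*(-75))/(((1/155)*33)) = 75/(4*(33/155)) = (75/4)*(155/33) = 3875/44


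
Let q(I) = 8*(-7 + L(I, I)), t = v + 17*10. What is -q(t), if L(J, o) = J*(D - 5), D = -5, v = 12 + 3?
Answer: 14856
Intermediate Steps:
v = 15
L(J, o) = -10*J (L(J, o) = J*(-5 - 5) = J*(-10) = -10*J)
t = 185 (t = 15 + 17*10 = 15 + 170 = 185)
q(I) = -56 - 80*I (q(I) = 8*(-7 - 10*I) = -56 - 80*I)
-q(t) = -(-56 - 80*185) = -(-56 - 14800) = -1*(-14856) = 14856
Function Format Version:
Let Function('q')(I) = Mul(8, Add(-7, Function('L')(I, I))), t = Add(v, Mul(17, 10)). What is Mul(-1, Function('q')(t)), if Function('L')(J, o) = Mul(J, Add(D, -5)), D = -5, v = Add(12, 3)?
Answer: 14856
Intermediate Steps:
v = 15
Function('L')(J, o) = Mul(-10, J) (Function('L')(J, o) = Mul(J, Add(-5, -5)) = Mul(J, -10) = Mul(-10, J))
t = 185 (t = Add(15, Mul(17, 10)) = Add(15, 170) = 185)
Function('q')(I) = Add(-56, Mul(-80, I)) (Function('q')(I) = Mul(8, Add(-7, Mul(-10, I))) = Add(-56, Mul(-80, I)))
Mul(-1, Function('q')(t)) = Mul(-1, Add(-56, Mul(-80, 185))) = Mul(-1, Add(-56, -14800)) = Mul(-1, -14856) = 14856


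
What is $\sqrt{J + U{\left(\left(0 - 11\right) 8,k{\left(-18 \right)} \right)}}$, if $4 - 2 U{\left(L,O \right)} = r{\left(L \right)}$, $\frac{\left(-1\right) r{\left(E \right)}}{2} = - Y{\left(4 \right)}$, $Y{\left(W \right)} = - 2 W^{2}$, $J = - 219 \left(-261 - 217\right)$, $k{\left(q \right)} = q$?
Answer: $2 \sqrt{26179} \approx 323.6$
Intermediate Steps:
$J = 104682$ ($J = \left(-219\right) \left(-478\right) = 104682$)
$r{\left(E \right)} = -64$ ($r{\left(E \right)} = - 2 \left(- \left(-2\right) 4^{2}\right) = - 2 \left(- \left(-2\right) 16\right) = - 2 \left(\left(-1\right) \left(-32\right)\right) = \left(-2\right) 32 = -64$)
$U{\left(L,O \right)} = 34$ ($U{\left(L,O \right)} = 2 - -32 = 2 + 32 = 34$)
$\sqrt{J + U{\left(\left(0 - 11\right) 8,k{\left(-18 \right)} \right)}} = \sqrt{104682 + 34} = \sqrt{104716} = 2 \sqrt{26179}$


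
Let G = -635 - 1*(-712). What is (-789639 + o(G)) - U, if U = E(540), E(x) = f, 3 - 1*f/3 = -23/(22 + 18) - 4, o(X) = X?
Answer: -31583389/40 ≈ -7.8959e+5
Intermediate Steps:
G = 77 (G = -635 + 712 = 77)
f = 909/40 (f = 9 - 3*(-23/(22 + 18) - 4) = 9 - 3*(-23/40 - 4) = 9 - 3*(-183/40) = 9 + 549/40 = 909/40 ≈ 22.725)
E(x) = 909/40
U = 909/40 ≈ 22.725
(-789639 + o(G)) - U = (-789639 + 77) - 1*909/40 = -789562 - 909/40 = -31583389/40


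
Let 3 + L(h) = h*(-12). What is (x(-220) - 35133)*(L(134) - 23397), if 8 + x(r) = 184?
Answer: 874204656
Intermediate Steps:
L(h) = -3 - 12*h (L(h) = -3 + h*(-12) = -3 - 12*h)
x(r) = 176 (x(r) = -8 + 184 = 176)
(x(-220) - 35133)*(L(134) - 23397) = (176 - 35133)*((-3 - 12*134) - 23397) = -34957*((-3 - 1608) - 23397) = -34957*(-1611 - 23397) = -34957*(-25008) = 874204656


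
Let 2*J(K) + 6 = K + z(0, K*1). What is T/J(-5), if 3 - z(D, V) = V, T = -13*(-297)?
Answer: -2574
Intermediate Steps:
T = 3861
z(D, V) = 3 - V
J(K) = -3/2 (J(K) = -3 + (K + (3 - K))/2 = -3 + (1/2)*3 = -3 + 3/2 = -3/2)
T/J(-5) = 3861/(-3/2) = 3861*(-2/3) = -2574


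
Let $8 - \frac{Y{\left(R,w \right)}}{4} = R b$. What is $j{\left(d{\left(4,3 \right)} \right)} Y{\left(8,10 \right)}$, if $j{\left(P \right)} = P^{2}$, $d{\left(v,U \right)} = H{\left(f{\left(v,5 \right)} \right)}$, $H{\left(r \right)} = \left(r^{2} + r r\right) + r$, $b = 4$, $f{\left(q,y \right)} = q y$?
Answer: $-64550400$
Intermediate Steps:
$Y{\left(R,w \right)} = 32 - 16 R$ ($Y{\left(R,w \right)} = 32 - 4 R 4 = 32 - 4 \cdot 4 R = 32 - 16 R$)
$H{\left(r \right)} = r + 2 r^{2}$ ($H{\left(r \right)} = \left(r^{2} + r^{2}\right) + r = 2 r^{2} + r = r + 2 r^{2}$)
$d{\left(v,U \right)} = 5 v \left(1 + 10 v\right)$ ($d{\left(v,U \right)} = v 5 \left(1 + 2 v 5\right) = 5 v \left(1 + 2 \cdot 5 v\right) = 5 v \left(1 + 10 v\right)$)
$j{\left(d{\left(4,3 \right)} \right)} Y{\left(8,10 \right)} = \left(5 \cdot 4 \left(1 + 10 \cdot 4\right)\right)^{2} \left(32 - 128\right) = \left(5 \cdot 4 \left(1 + 40\right)\right)^{2} \left(32 - 128\right) = \left(5 \cdot 4 \cdot 41\right)^{2} \left(-96\right) = 820^{2} \left(-96\right) = 672400 \left(-96\right) = -64550400$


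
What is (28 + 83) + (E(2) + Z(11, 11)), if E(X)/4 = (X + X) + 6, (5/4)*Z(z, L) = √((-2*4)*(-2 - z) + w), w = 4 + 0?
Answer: 151 + 24*√3/5 ≈ 159.31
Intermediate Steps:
w = 4
Z(z, L) = 4*√(20 + 8*z)/5 (Z(z, L) = 4*√((-2*4)*(-2 - z) + 4)/5 = 4*√(-8*(-2 - z) + 4)/5 = 4*√((16 + 8*z) + 4)/5 = 4*√(20 + 8*z)/5)
E(X) = 24 + 8*X (E(X) = 4*((X + X) + 6) = 4*(2*X + 6) = 4*(6 + 2*X) = 24 + 8*X)
(28 + 83) + (E(2) + Z(11, 11)) = (28 + 83) + ((24 + 8*2) + 8*√(5 + 2*11)/5) = 111 + ((24 + 16) + 8*√(5 + 22)/5) = 111 + (40 + 8*√27/5) = 111 + (40 + 8*(3*√3)/5) = 111 + (40 + 24*√3/5) = 151 + 24*√3/5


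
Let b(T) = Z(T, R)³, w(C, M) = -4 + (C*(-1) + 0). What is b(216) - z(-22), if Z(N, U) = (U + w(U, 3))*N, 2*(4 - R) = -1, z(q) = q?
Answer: -644972522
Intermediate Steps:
R = 9/2 (R = 4 - ½*(-1) = 4 + ½ = 9/2 ≈ 4.5000)
w(C, M) = -4 - C (w(C, M) = -4 + (-C + 0) = -4 - C)
Z(N, U) = -4*N (Z(N, U) = (U + (-4 - U))*N = -4*N)
b(T) = -64*T³ (b(T) = (-4*T)³ = -64*T³)
b(216) - z(-22) = -64*216³ - 1*(-22) = -64*10077696 + 22 = -644972544 + 22 = -644972522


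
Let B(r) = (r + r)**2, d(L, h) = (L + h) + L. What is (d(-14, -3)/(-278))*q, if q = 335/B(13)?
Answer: 10385/187928 ≈ 0.055261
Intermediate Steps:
d(L, h) = h + 2*L
B(r) = 4*r**2 (B(r) = (2*r)**2 = 4*r**2)
q = 335/676 (q = 335/((4*13**2)) = 335/((4*169)) = 335/676 ≈ 0.49556)
(d(-14, -3)/(-278))*q = ((-3 + 2*(-14))/(-278))*(335/676) = ((-3 - 28)*(-1/278))*(335/676) = -31*(-1/278)*(335/676) = (31/278)*(335/676) = 10385/187928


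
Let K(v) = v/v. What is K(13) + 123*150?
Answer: 18451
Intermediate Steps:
K(v) = 1
K(13) + 123*150 = 1 + 123*150 = 1 + 18450 = 18451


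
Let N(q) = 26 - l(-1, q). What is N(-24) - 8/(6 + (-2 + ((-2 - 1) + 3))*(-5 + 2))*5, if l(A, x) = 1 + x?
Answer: 137/3 ≈ 45.667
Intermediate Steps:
N(q) = 25 - q (N(q) = 26 - (1 + q) = 26 + (-1 - q) = 25 - q)
N(-24) - 8/(6 + (-2 + ((-2 - 1) + 3))*(-5 + 2))*5 = (25 - 1*(-24)) - 8/(6 + (-2 + ((-2 - 1) + 3))*(-5 + 2))*5 = (25 + 24) - 8/(6 + (-2 + (-3 + 3))*(-3))*5 = 49 - 8/(6 + (-2 + 0)*(-3))*5 = 49 - 8/(6 - 2*(-3))*5 = 49 - 8/(6 + 6)*5 = 49 - 8/12*5 = 49 - 8*(1/12)*5 = 49 - 2*5/3 = 49 - 1*10/3 = 49 - 10/3 = 137/3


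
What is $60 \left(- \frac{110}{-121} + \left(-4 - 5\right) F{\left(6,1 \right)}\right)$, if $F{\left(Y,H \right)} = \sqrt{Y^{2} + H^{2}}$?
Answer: $\frac{600}{11} - 540 \sqrt{37} \approx -3230.1$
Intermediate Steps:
$F{\left(Y,H \right)} = \sqrt{H^{2} + Y^{2}}$
$60 \left(- \frac{110}{-121} + \left(-4 - 5\right) F{\left(6,1 \right)}\right) = 60 \left(- \frac{110}{-121} + \left(-4 - 5\right) \sqrt{1^{2} + 6^{2}}\right) = 60 \left(\left(-110\right) \left(- \frac{1}{121}\right) - 9 \sqrt{1 + 36}\right) = 60 \left(\frac{10}{11} - 9 \sqrt{37}\right) = \frac{600}{11} - 540 \sqrt{37}$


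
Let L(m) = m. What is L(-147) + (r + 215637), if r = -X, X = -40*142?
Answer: 221170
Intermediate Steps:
X = -5680
r = 5680 (r = -1*(-5680) = 5680)
L(-147) + (r + 215637) = -147 + (5680 + 215637) = -147 + 221317 = 221170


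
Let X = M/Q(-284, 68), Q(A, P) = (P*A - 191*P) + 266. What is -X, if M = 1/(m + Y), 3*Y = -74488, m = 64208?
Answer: 1/1261456208 ≈ 7.9273e-10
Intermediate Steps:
Y = -74488/3 (Y = (⅓)*(-74488) = -74488/3 ≈ -24829.)
M = 3/118136 (M = 1/(64208 - 74488/3) = 1/(118136/3) = 3/118136 ≈ 2.5394e-5)
Q(A, P) = 266 - 191*P + A*P (Q(A, P) = (A*P - 191*P) + 266 = (-191*P + A*P) + 266 = 266 - 191*P + A*P)
X = -1/1261456208 (X = 3/(118136*(266 - 191*68 - 284*68)) = 3/(118136*(266 - 12988 - 19312)) = (3/118136)/(-32034) = (3/118136)*(-1/32034) = -1/1261456208 ≈ -7.9273e-10)
-X = -1*(-1/1261456208) = 1/1261456208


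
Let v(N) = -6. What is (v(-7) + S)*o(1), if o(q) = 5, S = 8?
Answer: 10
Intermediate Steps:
(v(-7) + S)*o(1) = (-6 + 8)*5 = 2*5 = 10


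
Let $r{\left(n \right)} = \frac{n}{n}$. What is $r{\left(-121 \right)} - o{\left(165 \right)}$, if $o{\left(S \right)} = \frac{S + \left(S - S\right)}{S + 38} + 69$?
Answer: $- \frac{13969}{203} \approx -68.813$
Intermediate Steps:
$r{\left(n \right)} = 1$
$o{\left(S \right)} = 69 + \frac{S}{38 + S}$ ($o{\left(S \right)} = \frac{S + 0}{38 + S} + 69 = \frac{S}{38 + S} + 69 = 69 + \frac{S}{38 + S}$)
$r{\left(-121 \right)} - o{\left(165 \right)} = 1 - \frac{2 \left(1311 + 35 \cdot 165\right)}{38 + 165} = 1 - \frac{2 \left(1311 + 5775\right)}{203} = 1 - 2 \cdot \frac{1}{203} \cdot 7086 = 1 - \frac{14172}{203} = - \frac{13969}{203}$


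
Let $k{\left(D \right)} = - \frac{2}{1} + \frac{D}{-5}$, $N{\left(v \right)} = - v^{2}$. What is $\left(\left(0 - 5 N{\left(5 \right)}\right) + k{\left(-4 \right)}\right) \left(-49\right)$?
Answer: $- \frac{30331}{5} \approx -6066.2$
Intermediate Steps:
$k{\left(D \right)} = -2 - \frac{D}{5}$ ($k{\left(D \right)} = \left(-2\right) 1 + D \left(- \frac{1}{5}\right) = -2 - \frac{D}{5}$)
$\left(\left(0 - 5 N{\left(5 \right)}\right) + k{\left(-4 \right)}\right) \left(-49\right) = \left(\left(0 - 5 \left(- 5^{2}\right)\right) - \frac{6}{5}\right) \left(-49\right) = \left(\left(0 - 5 \left(\left(-1\right) 25\right)\right) + \left(-2 + \frac{4}{5}\right)\right) \left(-49\right) = \left(\left(0 - -125\right) - \frac{6}{5}\right) \left(-49\right) = \left(\left(0 + 125\right) - \frac{6}{5}\right) \left(-49\right) = \left(125 - \frac{6}{5}\right) \left(-49\right) = \frac{619}{5} \left(-49\right) = - \frac{30331}{5}$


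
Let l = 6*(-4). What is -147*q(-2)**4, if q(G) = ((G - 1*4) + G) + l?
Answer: -154140672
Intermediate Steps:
l = -24
q(G) = -28 + 2*G (q(G) = ((G - 1*4) + G) - 24 = ((G - 4) + G) - 24 = ((-4 + G) + G) - 24 = (-4 + 2*G) - 24 = -28 + 2*G)
-147*q(-2)**4 = -147*(-28 + 2*(-2))**4 = -147*(-28 - 4)**4 = -147*(-32)**4 = -147*1048576 = -154140672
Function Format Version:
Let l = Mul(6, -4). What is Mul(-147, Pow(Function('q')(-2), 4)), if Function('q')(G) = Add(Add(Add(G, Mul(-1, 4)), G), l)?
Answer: -154140672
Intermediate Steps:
l = -24
Function('q')(G) = Add(-28, Mul(2, G)) (Function('q')(G) = Add(Add(Add(G, Mul(-1, 4)), G), -24) = Add(Add(Add(G, -4), G), -24) = Add(Add(Add(-4, G), G), -24) = Add(Add(-4, Mul(2, G)), -24) = Add(-28, Mul(2, G)))
Mul(-147, Pow(Function('q')(-2), 4)) = Mul(-147, Pow(Add(-28, Mul(2, -2)), 4)) = Mul(-147, Pow(Add(-28, -4), 4)) = Mul(-147, Pow(-32, 4)) = Mul(-147, 1048576) = -154140672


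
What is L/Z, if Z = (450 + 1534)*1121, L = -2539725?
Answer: -2539725/2224064 ≈ -1.1419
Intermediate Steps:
Z = 2224064 (Z = 1984*1121 = 2224064)
L/Z = -2539725/2224064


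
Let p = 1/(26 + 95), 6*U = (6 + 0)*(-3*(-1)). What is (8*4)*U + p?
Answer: 11617/121 ≈ 96.008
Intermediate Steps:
U = 3 (U = ((6 + 0)*(-3*(-1)))/6 = (6*3)/6 = (1/6)*18 = 3)
p = 1/121 ≈ 0.0082645
(8*4)*U + p = (8*4)*3 + 1/121 = 32*3 + 1/121 = 96 + 1/121 = 11617/121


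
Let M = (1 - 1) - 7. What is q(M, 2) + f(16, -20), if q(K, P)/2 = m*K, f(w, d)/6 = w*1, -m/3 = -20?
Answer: -744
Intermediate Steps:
m = 60 (m = -3*(-20) = 60)
f(w, d) = 6*w (f(w, d) = 6*(w*1) = 6*w)
M = -7 (M = 0 - 7 = -7)
q(K, P) = 120*K (q(K, P) = 2*(60*K) = 120*K)
q(M, 2) + f(16, -20) = 120*(-7) + 6*16 = -840 + 96 = -744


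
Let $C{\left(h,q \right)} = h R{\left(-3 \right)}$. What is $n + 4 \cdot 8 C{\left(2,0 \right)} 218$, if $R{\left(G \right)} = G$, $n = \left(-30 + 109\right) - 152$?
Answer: $-41929$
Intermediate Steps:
$n = -73$ ($n = 79 - 152 = -73$)
$C{\left(h,q \right)} = - 3 h$ ($C{\left(h,q \right)} = h \left(-3\right) = - 3 h$)
$n + 4 \cdot 8 C{\left(2,0 \right)} 218 = -73 + 4 \cdot 8 \left(\left(-3\right) 2\right) 218 = -73 + 32 \left(-6\right) 218 = -73 - 41856 = -41929$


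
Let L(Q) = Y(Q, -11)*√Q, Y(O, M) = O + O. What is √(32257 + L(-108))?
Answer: √(32257 - 1296*I*√3) ≈ 179.71 - 6.2454*I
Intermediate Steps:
Y(O, M) = 2*O
L(Q) = 2*Q^(3/2) (L(Q) = (2*Q)*√Q = 2*Q^(3/2))
√(32257 + L(-108)) = √(32257 + 2*(-108)^(3/2)) = √(32257 + 2*(-648*I*√3)) = √(32257 - 1296*I*√3)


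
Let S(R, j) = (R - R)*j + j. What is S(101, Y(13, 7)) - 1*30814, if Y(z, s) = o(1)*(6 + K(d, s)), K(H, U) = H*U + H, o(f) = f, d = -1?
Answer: -30816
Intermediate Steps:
K(H, U) = H + H*U
Y(z, s) = 5 - s (Y(z, s) = 1*(6 - (1 + s)) = 1*(6 + (-1 - s)) = 1*(5 - s) = 5 - s)
S(R, j) = j (S(R, j) = 0*j + j = 0 + j = j)
S(101, Y(13, 7)) - 1*30814 = (5 - 1*7) - 1*30814 = (5 - 7) - 30814 = -2 - 30814 = -30816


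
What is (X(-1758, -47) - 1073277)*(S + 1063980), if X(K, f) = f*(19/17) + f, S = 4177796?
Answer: -95648788624176/17 ≈ -5.6264e+12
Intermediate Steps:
X(K, f) = 36*f/17 (X(K, f) = f*(19*(1/17)) + f = f*(19/17) + f = 19*f/17 + f = 36*f/17)
(X(-1758, -47) - 1073277)*(S + 1063980) = ((36/17)*(-47) - 1073277)*(4177796 + 1063980) = (-1692/17 - 1073277)*5241776 = -18247401/17*5241776 = -95648788624176/17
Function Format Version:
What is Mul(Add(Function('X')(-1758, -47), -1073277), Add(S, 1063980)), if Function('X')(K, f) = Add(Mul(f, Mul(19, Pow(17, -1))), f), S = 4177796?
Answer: Rational(-95648788624176, 17) ≈ -5.6264e+12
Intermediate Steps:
Function('X')(K, f) = Mul(Rational(36, 17), f) (Function('X')(K, f) = Add(Mul(f, Mul(19, Rational(1, 17))), f) = Add(Mul(f, Rational(19, 17)), f) = Add(Mul(Rational(19, 17), f), f) = Mul(Rational(36, 17), f))
Mul(Add(Function('X')(-1758, -47), -1073277), Add(S, 1063980)) = Mul(Add(Mul(Rational(36, 17), -47), -1073277), Add(4177796, 1063980)) = Mul(Add(Rational(-1692, 17), -1073277), 5241776) = Mul(Rational(-18247401, 17), 5241776) = Rational(-95648788624176, 17)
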